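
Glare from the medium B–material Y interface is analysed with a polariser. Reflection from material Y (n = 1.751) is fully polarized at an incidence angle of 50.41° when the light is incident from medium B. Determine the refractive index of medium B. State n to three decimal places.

n ≈ 1.448

Full polarization of the reflected beam means tan θ_B = n₂/n₁, where n₁ is the incident medium (medium B).
n₁ = n₂ / tan θ_B = 1.751 / tan 50.41° = 1.448.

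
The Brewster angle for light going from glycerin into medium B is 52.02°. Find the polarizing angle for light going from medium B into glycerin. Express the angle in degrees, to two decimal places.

Reversing the direction swaps n₁ and n₂, so tan θ_B' = 1/tan θ_B and θ_B' = 90° − θ_B.
Hence θ_B' = 90° − 52.02° = 37.98°.

θ_B' ≈ 37.98°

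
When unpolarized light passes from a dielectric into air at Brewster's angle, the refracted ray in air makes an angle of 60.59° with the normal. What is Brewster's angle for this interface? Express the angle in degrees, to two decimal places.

Brewster's condition makes the reflected and refracted beams perpendicular: θ_B + θ_t = 90°.
So θ_B = 90° − θ_t = 90° − 60.59° = 29.41°.

θ_B ≈ 29.41°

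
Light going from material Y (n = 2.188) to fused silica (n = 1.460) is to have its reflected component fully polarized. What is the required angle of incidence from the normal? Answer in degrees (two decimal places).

tan θ_B = n₂/n₁ = 1.460/2.188 = 0.6673.
So θ_B = arctan 0.6673 = 33.71°.

θ_B ≈ 33.71°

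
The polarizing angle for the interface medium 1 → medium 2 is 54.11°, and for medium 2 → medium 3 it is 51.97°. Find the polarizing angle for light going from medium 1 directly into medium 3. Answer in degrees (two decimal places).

Each Brewster angle gives a ratio: n₂/n₁ = tan 54.11° = 1.3820, n₃/n₂ = tan 51.97° = 1.2786.
n₃/n₁ = 1.7669. Then tan θ_B(1→3) = n₃/n₁, so θ_B(1→3) = arctan(1.7669) = 60.49°.

θ_B ≈ 60.49°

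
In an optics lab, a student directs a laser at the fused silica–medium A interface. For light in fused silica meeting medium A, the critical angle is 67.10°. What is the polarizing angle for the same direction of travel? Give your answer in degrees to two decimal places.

θ_B ≈ 42.65°

n₂/n₁ = sin θ_c = sin 67.10° = 0.9212.
tan θ_B equals the same ratio, so θ_B = arctan(0.9212) = 42.65°.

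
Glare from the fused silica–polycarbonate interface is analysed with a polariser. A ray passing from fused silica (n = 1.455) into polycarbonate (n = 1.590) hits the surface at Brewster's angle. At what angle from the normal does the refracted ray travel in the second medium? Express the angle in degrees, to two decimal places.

First find Brewster's angle: tan θ_B = 1.590/1.455 = 1.0928, giving θ_B = 47.54°.
Since θ_B + θ_t = 90° at Brewster incidence, θ_t = 90° − 47.54° = 42.46°.

θ_t ≈ 42.46°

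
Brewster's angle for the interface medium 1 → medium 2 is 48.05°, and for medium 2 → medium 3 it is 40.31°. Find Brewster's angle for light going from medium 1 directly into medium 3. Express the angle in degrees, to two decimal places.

θ_B ≈ 43.35°

tan θ_B(1→2) = n₂/n₁ = tan 48.05° = 1.1126.
tan θ_B(2→3) = n₃/n₂ = tan 40.31° = 0.8484.
So n₃/n₁ = (n₂/n₁)(n₃/n₂) = 1.1126 × 0.8484 = 0.9439.
θ_B(1→3) = arctan(0.9439) = 43.35°.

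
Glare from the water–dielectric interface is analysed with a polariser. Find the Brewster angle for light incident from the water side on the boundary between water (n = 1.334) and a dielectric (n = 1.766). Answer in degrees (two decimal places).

θ_B ≈ 52.93°

tan θ_B = n₂/n₁ = 1.766/1.334 = 1.3238.
So θ_B = arctan 1.3238 = 52.93°.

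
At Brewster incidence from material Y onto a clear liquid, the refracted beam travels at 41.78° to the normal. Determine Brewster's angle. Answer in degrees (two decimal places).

θ_B ≈ 48.22°

Since the reflected and refracted rays are at right angles at the polarizing angle, θ_B + θ_t = 90°.
So θ_B = 90° − θ_t = 90° − 41.78° = 48.22°.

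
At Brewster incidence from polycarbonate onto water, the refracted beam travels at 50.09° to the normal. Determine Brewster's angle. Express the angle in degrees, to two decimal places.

θ_B ≈ 39.91°

Brewster's condition makes the reflected and refracted beams perpendicular: θ_B + θ_t = 90°.
θ_B = 90° − 50.09° = 39.91°.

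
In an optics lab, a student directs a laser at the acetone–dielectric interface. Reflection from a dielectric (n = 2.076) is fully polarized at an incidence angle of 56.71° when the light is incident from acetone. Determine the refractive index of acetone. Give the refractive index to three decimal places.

n ≈ 1.363

Brewster's law: tan θ_B = n₂/n₁ (light incident in acetone, refracted into a dielectric).
n₁ = n₂ / tan θ_B = 2.076 / tan 56.71° = 1.363.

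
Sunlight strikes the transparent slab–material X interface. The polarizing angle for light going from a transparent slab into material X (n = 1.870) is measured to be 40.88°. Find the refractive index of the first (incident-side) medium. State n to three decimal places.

Brewster's law: tan θ_B = n₂/n₁ (light incident in a transparent slab, refracted into material X).
n₁ = n₂ / tan θ_B = 1.870 / tan 40.88° = 2.160.

n ≈ 2.160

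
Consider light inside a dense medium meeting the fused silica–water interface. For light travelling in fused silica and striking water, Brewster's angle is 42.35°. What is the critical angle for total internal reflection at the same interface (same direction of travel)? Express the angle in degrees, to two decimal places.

θ_c ≈ 65.72°

n₂/n₁ = tan 42.35° = 0.9115; the critical angle satisfies sin θ_c = n₂/n₁.
θ_c = arcsin(0.9115) = 65.72°.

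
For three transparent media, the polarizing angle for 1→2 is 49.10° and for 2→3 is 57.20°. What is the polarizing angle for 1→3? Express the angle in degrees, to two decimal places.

θ_B ≈ 60.83°

n₂/n₁ = tan 49.10° = 1.1544 and n₃/n₂ = tan 57.20° = 1.5517.
n₃/n₁ = 1.7913. Then tan θ_B(1→3) = n₃/n₁, so θ_B(1→3) = arctan(1.7913) = 60.83°.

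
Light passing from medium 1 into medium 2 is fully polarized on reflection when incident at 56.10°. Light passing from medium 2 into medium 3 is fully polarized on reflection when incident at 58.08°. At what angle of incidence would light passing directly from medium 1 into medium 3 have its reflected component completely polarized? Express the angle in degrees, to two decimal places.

Each Brewster angle gives a ratio: n₂/n₁ = tan 56.10° = 1.4882, n₃/n₂ = tan 58.08° = 1.6053.
So n₃/n₁ = (n₂/n₁)(n₃/n₂) = 1.4882 × 1.6053 = 2.3890.
θ_B(1→3) = arctan(2.3890) = 67.29°.

θ_B ≈ 67.29°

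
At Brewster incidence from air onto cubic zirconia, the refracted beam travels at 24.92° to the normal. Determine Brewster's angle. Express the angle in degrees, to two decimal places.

θ_B ≈ 65.08°

At Brewster's angle the reflected and refracted rays are perpendicular, so θ_B + θ_t = 90°.
θ_B = 90° − 24.92° = 65.08°.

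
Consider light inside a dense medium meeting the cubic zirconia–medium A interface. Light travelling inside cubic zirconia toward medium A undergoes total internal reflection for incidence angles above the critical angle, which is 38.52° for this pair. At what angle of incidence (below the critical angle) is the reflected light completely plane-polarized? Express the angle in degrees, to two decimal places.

θ_B ≈ 31.91°

sin θ_c = n₂/n₁, so n₂/n₁ = sin 38.52° = 0.6228.
Brewster: tan θ_B = n₂/n₁ = 0.6228.
θ_B = arctan(0.6228) = 31.91°.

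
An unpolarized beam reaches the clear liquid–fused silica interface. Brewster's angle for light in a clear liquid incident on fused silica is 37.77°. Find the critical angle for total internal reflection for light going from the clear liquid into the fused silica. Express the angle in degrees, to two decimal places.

From Brewster, n₂/n₁ = tan θ_B = tan 37.77° = 0.7748.
Then sin θ_c = n₂/n₁ = 0.7748, so θ_c = arcsin 0.7748 = 50.79°.

θ_c ≈ 50.79°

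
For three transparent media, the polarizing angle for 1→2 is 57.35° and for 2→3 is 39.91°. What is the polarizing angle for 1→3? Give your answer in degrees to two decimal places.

n₂/n₁ = tan 57.35° = 1.5607 and n₃/n₂ = tan 39.91° = 0.8364.
Multiplying, n₃/n₁ = 1.5607 × 0.8364 = 1.3054, and θ_B(1→3) = arctan 1.3054 = 52.55°.

θ_B ≈ 52.55°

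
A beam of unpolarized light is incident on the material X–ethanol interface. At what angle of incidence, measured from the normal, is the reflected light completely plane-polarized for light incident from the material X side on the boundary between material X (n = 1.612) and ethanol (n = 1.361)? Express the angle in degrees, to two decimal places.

θ_B ≈ 40.17°

The reflected p-component vanishes when tan θ_B = n₂/n₁.
tan θ_B = n₂/n₁ = 1.361/1.612 = 0.8443. Taking the arctangent, θ_B = 40.17°.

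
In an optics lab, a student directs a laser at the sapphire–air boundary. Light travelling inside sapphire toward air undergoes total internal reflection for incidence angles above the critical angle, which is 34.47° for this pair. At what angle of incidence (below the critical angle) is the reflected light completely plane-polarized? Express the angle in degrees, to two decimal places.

θ_B ≈ 29.51°

sin θ_c = n₂/n₁, so n₂/n₁ = sin 34.47° = 0.5660.
Brewster: tan θ_B = n₂/n₁ = 0.5660.
θ_B = arctan(0.5660) = 29.51°.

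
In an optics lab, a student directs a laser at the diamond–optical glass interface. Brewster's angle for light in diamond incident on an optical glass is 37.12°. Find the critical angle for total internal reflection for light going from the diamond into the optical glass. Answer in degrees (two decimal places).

θ_c ≈ 49.19°

From Brewster, n₂/n₁ = tan θ_B = tan 37.12° = 0.7568.
Then sin θ_c = n₂/n₁ = 0.7568, so θ_c = arcsin 0.7568 = 49.19°.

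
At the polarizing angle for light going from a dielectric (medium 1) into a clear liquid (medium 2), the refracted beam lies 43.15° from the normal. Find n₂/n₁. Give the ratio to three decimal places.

n₂/n₁ ≈ 1.067

θ_B + θ_t = 90°, so θ_B = 90° − 43.15° = 46.85°.
Then n₂/n₁ = tan θ_B = tan 46.85° = 1.067.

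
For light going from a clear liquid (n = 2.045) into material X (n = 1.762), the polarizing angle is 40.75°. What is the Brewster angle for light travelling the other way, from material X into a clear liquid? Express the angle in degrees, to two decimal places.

The two Brewster angles are complementary: θ_B' = 90° − θ_B = 90° − 40.75° = 49.25°.

θ_B' ≈ 49.25°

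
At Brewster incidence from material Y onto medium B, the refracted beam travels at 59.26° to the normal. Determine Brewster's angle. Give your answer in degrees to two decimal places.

At Brewster's angle the reflected and refracted rays are perpendicular, so θ_B + θ_t = 90°.
θ_B = 90° − 59.26° = 30.74°.

θ_B ≈ 30.74°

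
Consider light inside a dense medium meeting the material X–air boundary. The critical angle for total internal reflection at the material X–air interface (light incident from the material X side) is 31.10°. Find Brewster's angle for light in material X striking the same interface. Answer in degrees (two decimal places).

sin θ_c = n₂/n₁, so n₂/n₁ = sin 31.10° = 0.5165.
Brewster: tan θ_B = n₂/n₁ = 0.5165.
θ_B = arctan(0.5165) = 27.32°.

θ_B ≈ 27.32°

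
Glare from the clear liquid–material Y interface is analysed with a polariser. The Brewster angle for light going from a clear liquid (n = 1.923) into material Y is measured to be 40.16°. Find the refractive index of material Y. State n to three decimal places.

Full polarization of the reflected beam means tan θ_B = n₂/n₁, where n₁ is the incident medium (a clear liquid).
n₂ = n₁ tan θ_B = 1.923 × tan 40.16° = 1.623.

n ≈ 1.623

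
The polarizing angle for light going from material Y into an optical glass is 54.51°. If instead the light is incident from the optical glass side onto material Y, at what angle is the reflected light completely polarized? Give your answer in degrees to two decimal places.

θ_B' ≈ 35.49°

tan θ_B' = n₁/n₂ = 1/tan θ_B, so θ_B' = 90° − θ_B.
θ_B' = 90° − 54.51° = 35.49°.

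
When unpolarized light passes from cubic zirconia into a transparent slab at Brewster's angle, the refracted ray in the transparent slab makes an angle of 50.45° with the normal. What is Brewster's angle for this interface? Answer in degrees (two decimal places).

θ_B ≈ 39.55°

At Brewster's angle the reflected and refracted rays are perpendicular, so θ_B + θ_t = 90°.
θ_B = 90° − 50.45° = 39.55°.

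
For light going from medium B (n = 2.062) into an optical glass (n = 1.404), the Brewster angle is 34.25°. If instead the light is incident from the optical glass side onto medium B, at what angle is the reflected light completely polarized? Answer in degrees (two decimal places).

θ_B' ≈ 55.75°

The two Brewster angles are complementary: θ_B' = 90° − θ_B = 90° − 34.25° = 55.75°.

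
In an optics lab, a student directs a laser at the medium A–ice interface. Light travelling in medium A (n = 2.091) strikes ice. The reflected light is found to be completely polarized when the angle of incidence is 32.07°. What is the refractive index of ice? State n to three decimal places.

At Brewster's angle, tan θ_B = n₂/n₁ with n₁ on the incident side (medium A) and n₂ on the transmitted side (ice).
n₂ = n₁ tan θ_B = 2.091 × tan 32.07° = 1.310.

n ≈ 1.310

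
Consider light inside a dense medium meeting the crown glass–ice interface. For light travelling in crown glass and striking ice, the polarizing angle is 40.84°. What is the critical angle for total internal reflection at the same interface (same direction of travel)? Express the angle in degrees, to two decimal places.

n₂/n₁ = tan 40.84° = 0.8644; the critical angle satisfies sin θ_c = n₂/n₁.
θ_c = arcsin(0.8644) = 59.81°.

θ_c ≈ 59.81°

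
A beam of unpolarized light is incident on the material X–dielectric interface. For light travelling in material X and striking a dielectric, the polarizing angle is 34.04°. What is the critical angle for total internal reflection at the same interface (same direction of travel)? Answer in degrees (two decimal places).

tan θ_B = n₂/n₁ = tan 34.04° = 0.6755.
Total internal reflection: sin θ_c = n₂/n₁ = 0.6755.
θ_c = arcsin(0.6755) = 42.49°.

θ_c ≈ 42.49°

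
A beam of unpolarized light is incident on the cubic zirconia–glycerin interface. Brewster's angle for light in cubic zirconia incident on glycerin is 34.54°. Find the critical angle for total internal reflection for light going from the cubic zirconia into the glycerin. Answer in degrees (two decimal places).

tan θ_B = n₂/n₁ = tan 34.54° = 0.6883.
Total internal reflection: sin θ_c = n₂/n₁ = 0.6883.
θ_c = arcsin(0.6883) = 43.50°.

θ_c ≈ 43.50°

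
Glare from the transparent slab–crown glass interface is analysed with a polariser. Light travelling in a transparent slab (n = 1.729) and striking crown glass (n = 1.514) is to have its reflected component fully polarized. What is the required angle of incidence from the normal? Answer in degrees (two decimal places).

θ_B ≈ 41.21°

tan θ_B = n₂/n₁ = 1.514/1.729 = 0.8757.
θ_B = arctan(0.8757) = 41.21°.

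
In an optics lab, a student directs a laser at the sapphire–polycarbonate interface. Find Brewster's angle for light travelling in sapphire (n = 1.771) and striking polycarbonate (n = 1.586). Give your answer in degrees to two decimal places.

The reflected p-component vanishes when tan θ_B = n₂/n₁.
tan θ_B = n₂/n₁ = 1.586/1.771 = 0.8955. Taking the arctangent, θ_B = 41.85°.

θ_B ≈ 41.85°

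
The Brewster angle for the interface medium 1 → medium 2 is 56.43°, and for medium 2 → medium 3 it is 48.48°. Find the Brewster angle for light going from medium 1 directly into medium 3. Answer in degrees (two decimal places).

n₂/n₁ = tan 56.43° = 1.5068 and n₃/n₂ = tan 48.48° = 1.1295.
Multiplying, n₃/n₁ = 1.5068 × 1.1295 = 1.7020, and θ_B(1→3) = arctan 1.7020 = 59.56°.

θ_B ≈ 59.56°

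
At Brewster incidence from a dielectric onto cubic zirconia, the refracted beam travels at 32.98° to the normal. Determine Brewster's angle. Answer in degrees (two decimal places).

At Brewster's angle the reflected and refracted rays are perpendicular, so θ_B + θ_t = 90°.
θ_B = 90° − 32.98° = 57.02°.

θ_B ≈ 57.02°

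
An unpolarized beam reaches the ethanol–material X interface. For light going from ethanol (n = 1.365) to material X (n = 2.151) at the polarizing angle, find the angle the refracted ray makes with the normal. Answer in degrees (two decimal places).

θ_B = arctan(n₂/n₁) = arctan(2.151/1.365) = 57.60°.
The refracted ray is perpendicular to the reflected ray, so θ_t = 90° − θ_B = 32.40°.

θ_t ≈ 32.40°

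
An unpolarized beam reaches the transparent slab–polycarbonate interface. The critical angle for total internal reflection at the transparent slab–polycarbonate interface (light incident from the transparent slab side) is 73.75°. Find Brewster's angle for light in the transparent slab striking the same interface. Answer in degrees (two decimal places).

θ_B ≈ 43.83°

At the critical angle sin θ_c = n₂/n₁, giving n₂/n₁ = sin 73.75° = 0.9600.
Then tan θ_B = n₂/n₁ = 0.9600, so θ_B = arctan 0.9600 = 43.83°.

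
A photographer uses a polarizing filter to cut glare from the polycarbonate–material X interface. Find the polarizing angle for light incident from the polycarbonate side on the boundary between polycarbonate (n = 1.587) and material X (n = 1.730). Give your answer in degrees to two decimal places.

θ_B ≈ 47.47°

Here n₂/n₁ = 1.730/1.587 = 1.0901, and Brewster's law gives tan θ_B = n₂/n₁.
So θ_B = arctan 1.0901 = 47.47°.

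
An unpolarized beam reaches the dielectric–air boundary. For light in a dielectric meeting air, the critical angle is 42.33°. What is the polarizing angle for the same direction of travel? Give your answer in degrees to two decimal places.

n₂/n₁ = sin θ_c = sin 42.33° = 0.6734.
tan θ_B equals the same ratio, so θ_B = arctan(0.6734) = 33.96°.

θ_B ≈ 33.96°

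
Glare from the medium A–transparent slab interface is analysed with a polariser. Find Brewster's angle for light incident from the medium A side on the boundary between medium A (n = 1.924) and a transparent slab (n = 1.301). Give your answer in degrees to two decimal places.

Here n₂/n₁ = 1.301/1.924 = 0.6762, and Brewster's law gives tan θ_B = n₂/n₁.
So θ_B = arctan 0.6762 = 34.07°.

θ_B ≈ 34.07°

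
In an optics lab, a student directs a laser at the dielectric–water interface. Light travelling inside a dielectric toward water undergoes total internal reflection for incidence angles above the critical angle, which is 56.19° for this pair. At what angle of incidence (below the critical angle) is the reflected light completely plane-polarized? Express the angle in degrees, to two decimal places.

n₂/n₁ = sin θ_c = sin 56.19° = 0.8309.
tan θ_B equals the same ratio, so θ_B = arctan(0.8309) = 39.72°.

θ_B ≈ 39.72°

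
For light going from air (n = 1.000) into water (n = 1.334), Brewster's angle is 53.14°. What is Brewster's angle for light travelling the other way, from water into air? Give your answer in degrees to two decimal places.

Reversing the direction swaps n₁ and n₂, so tan θ_B' = 1/tan θ_B and θ_B' = 90° − θ_B.
Hence θ_B' = 90° − 53.14° = 36.86°.

θ_B' ≈ 36.86°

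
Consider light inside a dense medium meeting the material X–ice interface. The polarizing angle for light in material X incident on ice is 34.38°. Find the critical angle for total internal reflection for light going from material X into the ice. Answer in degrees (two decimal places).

θ_c ≈ 43.17°

tan θ_B = n₂/n₁ = tan 34.38° = 0.6842.
Total internal reflection: sin θ_c = n₂/n₁ = 0.6842.
θ_c = arcsin(0.6842) = 43.17°.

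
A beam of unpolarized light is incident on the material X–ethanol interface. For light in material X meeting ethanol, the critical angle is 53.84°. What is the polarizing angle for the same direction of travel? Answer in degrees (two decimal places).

sin θ_c = n₂/n₁, so n₂/n₁ = sin 53.84° = 0.8074.
Brewster: tan θ_B = n₂/n₁ = 0.8074.
θ_B = arctan(0.8074) = 38.92°.

θ_B ≈ 38.92°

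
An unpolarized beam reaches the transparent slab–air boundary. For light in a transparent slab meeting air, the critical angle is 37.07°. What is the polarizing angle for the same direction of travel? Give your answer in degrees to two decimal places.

θ_B ≈ 31.08°

At the critical angle sin θ_c = n₂/n₁, giving n₂/n₁ = sin 37.07° = 0.6028.
Then tan θ_B = n₂/n₁ = 0.6028, so θ_B = arctan 0.6028 = 31.08°.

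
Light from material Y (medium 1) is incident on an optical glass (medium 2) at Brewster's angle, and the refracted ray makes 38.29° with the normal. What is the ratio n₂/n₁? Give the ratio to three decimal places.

n₂/n₁ ≈ 1.267

At Brewster incidence θ_B = 90° − θ_t = 90° − 38.29° = 51.71°.
tan θ_B = n₂/n₁, so n₂/n₁ = tan 51.71° = 1.267.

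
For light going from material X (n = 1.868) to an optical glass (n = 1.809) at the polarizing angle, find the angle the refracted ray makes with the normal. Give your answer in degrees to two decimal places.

θ_t ≈ 45.92°

θ_B = arctan(n₂/n₁) = arctan(1.809/1.868) = 44.08°.
Since θ_B + θ_t = 90° at Brewster incidence, θ_t = 90° − 44.08° = 45.92°.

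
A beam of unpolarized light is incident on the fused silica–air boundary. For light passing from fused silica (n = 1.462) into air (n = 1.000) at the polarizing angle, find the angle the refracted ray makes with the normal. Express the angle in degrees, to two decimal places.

First find Brewster's angle: tan θ_B = 1.000/1.462 = 0.6840, giving θ_B = 34.37°.
Since θ_B + θ_t = 90° at Brewster incidence, θ_t = 90° − 34.37° = 55.63°.

θ_t ≈ 55.63°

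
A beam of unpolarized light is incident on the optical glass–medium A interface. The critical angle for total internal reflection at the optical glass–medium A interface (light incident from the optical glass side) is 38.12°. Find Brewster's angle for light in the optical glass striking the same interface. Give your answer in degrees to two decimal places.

n₂/n₁ = sin θ_c = sin 38.12° = 0.6173.
tan θ_B equals the same ratio, so θ_B = arctan(0.6173) = 31.69°.

θ_B ≈ 31.69°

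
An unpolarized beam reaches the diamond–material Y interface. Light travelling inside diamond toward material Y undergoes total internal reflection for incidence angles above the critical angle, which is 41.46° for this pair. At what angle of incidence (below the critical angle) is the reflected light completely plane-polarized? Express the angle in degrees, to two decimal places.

θ_B ≈ 33.51°

sin θ_c = n₂/n₁, so n₂/n₁ = sin 41.46° = 0.6621.
Brewster: tan θ_B = n₂/n₁ = 0.6621.
θ_B = arctan(0.6621) = 33.51°.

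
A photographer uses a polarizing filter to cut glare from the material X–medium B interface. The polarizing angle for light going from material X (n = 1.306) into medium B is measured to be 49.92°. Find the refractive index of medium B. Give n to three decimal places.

n ≈ 1.552

Brewster's law: tan θ_B = n₂/n₁ (light incident in material X, refracted into medium B).
n₂ = n₁ tan θ_B = 1.306 × tan 49.92° = 1.552.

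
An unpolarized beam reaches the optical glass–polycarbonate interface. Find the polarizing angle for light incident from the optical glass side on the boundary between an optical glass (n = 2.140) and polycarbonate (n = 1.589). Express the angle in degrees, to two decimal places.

tan θ_B = n₂/n₁ = 1.589/2.140 = 0.7425. Taking the arctangent, θ_B = 36.59°.

θ_B ≈ 36.59°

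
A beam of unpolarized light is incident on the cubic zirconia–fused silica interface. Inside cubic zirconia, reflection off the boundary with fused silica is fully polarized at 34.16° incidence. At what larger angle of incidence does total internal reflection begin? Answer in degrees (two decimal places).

θ_c ≈ 42.73°

n₂/n₁ = tan 34.16° = 0.6786; the critical angle satisfies sin θ_c = n₂/n₁.
θ_c = arcsin(0.6786) = 42.73°.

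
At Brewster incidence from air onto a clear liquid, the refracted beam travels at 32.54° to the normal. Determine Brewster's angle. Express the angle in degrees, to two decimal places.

At Brewster's angle the reflected and refracted rays are perpendicular, so θ_B + θ_t = 90°.
So θ_B = 90° − θ_t = 90° − 32.54° = 57.46°.

θ_B ≈ 57.46°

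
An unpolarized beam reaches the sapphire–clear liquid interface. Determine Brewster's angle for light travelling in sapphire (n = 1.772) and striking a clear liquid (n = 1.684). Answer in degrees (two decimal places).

Brewster's condition: tan θ_B = n₂/n₁ = 1.684/1.772 = 0.9503.
θ_B = arctan(0.9503) = 43.54°.

θ_B ≈ 43.54°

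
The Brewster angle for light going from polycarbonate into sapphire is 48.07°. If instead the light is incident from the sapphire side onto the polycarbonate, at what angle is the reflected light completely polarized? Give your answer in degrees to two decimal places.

θ_B' ≈ 41.93°

The two Brewster angles are complementary: θ_B' = 90° − θ_B = 90° − 48.07° = 41.93°.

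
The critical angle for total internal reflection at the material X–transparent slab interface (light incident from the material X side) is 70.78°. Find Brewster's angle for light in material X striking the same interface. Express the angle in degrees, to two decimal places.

θ_B ≈ 43.36°

sin θ_c = n₂/n₁, so n₂/n₁ = sin 70.78° = 0.9443.
Brewster: tan θ_B = n₂/n₁ = 0.9443.
θ_B = arctan(0.9443) = 43.36°.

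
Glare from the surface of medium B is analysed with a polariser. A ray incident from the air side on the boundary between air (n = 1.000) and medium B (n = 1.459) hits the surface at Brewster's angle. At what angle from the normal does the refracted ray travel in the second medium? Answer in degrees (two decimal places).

θ_t ≈ 34.43°

θ_B = arctan(n₂/n₁) = arctan(1.459/1.000) = 55.57°.
The refracted ray is perpendicular to the reflected ray, so θ_t = 90° − θ_B = 34.43°.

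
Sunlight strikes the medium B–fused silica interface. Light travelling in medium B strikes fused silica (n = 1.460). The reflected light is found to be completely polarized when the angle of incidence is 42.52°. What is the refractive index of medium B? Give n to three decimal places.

n ≈ 1.592

At Brewster's angle, tan θ_B = n₂/n₁ with n₁ on the incident side (medium B) and n₂ on the transmitted side (fused silica).
n₁ = n₂ / tan θ_B = 1.460 / tan 42.52° = 1.592.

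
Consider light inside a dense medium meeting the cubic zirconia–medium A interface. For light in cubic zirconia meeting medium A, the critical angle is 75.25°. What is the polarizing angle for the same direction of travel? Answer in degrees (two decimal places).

θ_B ≈ 44.04°

sin θ_c = n₂/n₁, so n₂/n₁ = sin 75.25° = 0.9670.
Brewster: tan θ_B = n₂/n₁ = 0.9670.
θ_B = arctan(0.9670) = 44.04°.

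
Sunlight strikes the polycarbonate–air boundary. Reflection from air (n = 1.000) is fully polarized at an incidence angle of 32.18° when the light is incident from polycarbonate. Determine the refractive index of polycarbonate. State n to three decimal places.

At Brewster's angle, tan θ_B = n₂/n₁ with n₁ on the incident side (polycarbonate) and n₂ on the transmitted side (air).
n₁ = n₂ / tan θ_B = 1.000 / tan 32.18° = 1.589.

n ≈ 1.589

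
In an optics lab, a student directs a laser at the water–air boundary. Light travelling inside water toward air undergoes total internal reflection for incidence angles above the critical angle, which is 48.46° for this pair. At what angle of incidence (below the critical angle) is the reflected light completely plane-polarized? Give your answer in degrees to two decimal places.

θ_B ≈ 36.81°

At the critical angle sin θ_c = n₂/n₁, giving n₂/n₁ = sin 48.46° = 0.7485.
Then tan θ_B = n₂/n₁ = 0.7485, so θ_B = arctan 0.7485 = 36.81°.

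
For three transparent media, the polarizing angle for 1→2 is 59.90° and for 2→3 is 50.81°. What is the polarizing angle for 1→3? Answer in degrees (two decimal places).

Each Brewster angle gives a ratio: n₂/n₁ = tan 59.90° = 1.7251, n₃/n₂ = tan 50.81° = 1.2266.
n₃/n₁ = 2.1159. Then tan θ_B(1→3) = n₃/n₁, so θ_B(1→3) = arctan(2.1159) = 64.70°.

θ_B ≈ 64.70°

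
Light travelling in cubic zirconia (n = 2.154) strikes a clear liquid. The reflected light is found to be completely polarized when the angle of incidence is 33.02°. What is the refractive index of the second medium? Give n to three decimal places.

Full polarization of the reflected beam means tan θ_B = n₂/n₁, where n₁ is the incident medium (cubic zirconia).
n₂ = n₁ tan θ_B = 2.154 × tan 33.02° = 1.400.

n ≈ 1.400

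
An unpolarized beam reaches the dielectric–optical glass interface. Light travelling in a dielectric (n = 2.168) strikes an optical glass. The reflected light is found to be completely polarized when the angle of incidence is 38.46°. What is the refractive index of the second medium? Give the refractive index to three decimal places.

At the polarizing angle, tan θ_B = n₂/n₁ with n₁ on the incident side (a dielectric) and n₂ on the transmitted side (an optical glass).
n₂ = n₁ tan θ_B = 2.168 × tan 38.46° = 1.722.

n ≈ 1.722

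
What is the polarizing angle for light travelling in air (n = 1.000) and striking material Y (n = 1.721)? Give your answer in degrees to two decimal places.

θ_B ≈ 59.84°

Here n₂/n₁ = 1.721/1.000 = 1.7210, and Brewster's law gives tan θ_B = n₂/n₁.
So θ_B = arctan 1.7210 = 59.84°.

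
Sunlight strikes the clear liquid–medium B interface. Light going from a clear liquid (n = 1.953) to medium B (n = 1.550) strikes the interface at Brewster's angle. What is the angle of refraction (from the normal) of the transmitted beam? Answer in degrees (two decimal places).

θ_B = arctan(n₂/n₁) = arctan(1.550/1.953) = 38.44°.
Since θ_B + θ_t = 90° at Brewster incidence, θ_t = 90° − 38.44° = 51.56°.

θ_t ≈ 51.56°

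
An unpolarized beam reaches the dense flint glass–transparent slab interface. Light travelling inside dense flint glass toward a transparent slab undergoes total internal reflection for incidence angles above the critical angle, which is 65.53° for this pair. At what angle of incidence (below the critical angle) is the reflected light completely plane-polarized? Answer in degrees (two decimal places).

At the critical angle sin θ_c = n₂/n₁, giving n₂/n₁ = sin 65.53° = 0.9102.
Then tan θ_B = n₂/n₁ = 0.9102, so θ_B = arctan 0.9102 = 42.31°.

θ_B ≈ 42.31°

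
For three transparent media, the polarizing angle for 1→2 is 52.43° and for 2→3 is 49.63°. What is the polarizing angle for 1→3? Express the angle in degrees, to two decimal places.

tan θ_B(1→2) = n₂/n₁ = tan 52.43° = 1.2999.
tan θ_B(2→3) = n₃/n₂ = tan 49.63° = 1.1762.
So n₃/n₁ = (n₂/n₁)(n₃/n₂) = 1.2999 × 1.1762 = 1.5290.
θ_B(1→3) = arctan(1.5290) = 56.82°.

θ_B ≈ 56.82°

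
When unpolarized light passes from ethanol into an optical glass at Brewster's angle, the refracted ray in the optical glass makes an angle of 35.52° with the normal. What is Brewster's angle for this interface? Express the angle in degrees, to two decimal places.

θ_B ≈ 54.48°

Brewster's condition makes the reflected and refracted beams perpendicular: θ_B + θ_t = 90°.
So θ_B = 90° − θ_t = 90° − 35.52° = 54.48°.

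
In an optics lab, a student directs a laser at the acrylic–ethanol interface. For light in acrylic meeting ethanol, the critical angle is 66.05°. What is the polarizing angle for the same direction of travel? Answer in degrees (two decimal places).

θ_B ≈ 42.42°

sin θ_c = n₂/n₁, so n₂/n₁ = sin 66.05° = 0.9139.
Brewster: tan θ_B = n₂/n₁ = 0.9139.
θ_B = arctan(0.9139) = 42.42°.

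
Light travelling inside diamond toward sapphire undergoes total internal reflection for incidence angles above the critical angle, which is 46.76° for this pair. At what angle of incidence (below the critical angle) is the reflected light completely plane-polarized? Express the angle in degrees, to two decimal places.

sin θ_c = n₂/n₁, so n₂/n₁ = sin 46.76° = 0.7285.
Brewster: tan θ_B = n₂/n₁ = 0.7285.
θ_B = arctan(0.7285) = 36.07°.

θ_B ≈ 36.07°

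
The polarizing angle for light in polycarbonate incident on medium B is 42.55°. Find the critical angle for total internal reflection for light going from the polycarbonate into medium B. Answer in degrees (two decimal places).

tan θ_B = n₂/n₁ = tan 42.55° = 0.9179.
Total internal reflection: sin θ_c = n₂/n₁ = 0.9179.
θ_c = arcsin(0.9179) = 66.63°.

θ_c ≈ 66.63°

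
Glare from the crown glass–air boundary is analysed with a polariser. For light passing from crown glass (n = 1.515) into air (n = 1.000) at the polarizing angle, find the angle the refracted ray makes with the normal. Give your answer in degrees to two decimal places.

θ_t ≈ 56.57°

First find Brewster's angle: tan θ_B = 1.000/1.515 = 0.6601, giving θ_B = 33.43°.
At Brewster's angle the reflected and refracted rays are perpendicular, so θ_t = 90° − θ_B = 90° − 33.43° = 56.57°.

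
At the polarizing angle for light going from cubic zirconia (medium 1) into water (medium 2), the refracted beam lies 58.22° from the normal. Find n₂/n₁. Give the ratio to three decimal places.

At Brewster incidence θ_B = 90° − θ_t = 90° − 58.22° = 31.78°.
tan θ_B = n₂/n₁, so n₂/n₁ = tan 31.78° = 0.620.

n₂/n₁ ≈ 0.620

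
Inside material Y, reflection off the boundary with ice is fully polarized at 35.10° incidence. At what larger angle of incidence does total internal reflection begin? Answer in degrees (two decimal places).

From Brewster, n₂/n₁ = tan θ_B = tan 35.10° = 0.7028.
Then sin θ_c = n₂/n₁ = 0.7028, so θ_c = arcsin 0.7028 = 44.65°.

θ_c ≈ 44.65°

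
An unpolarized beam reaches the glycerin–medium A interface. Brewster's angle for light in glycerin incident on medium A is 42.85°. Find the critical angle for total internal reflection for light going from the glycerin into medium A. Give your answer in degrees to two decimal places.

θ_c ≈ 68.07°

From Brewster, n₂/n₁ = tan θ_B = tan 42.85° = 0.9276.
Then sin θ_c = n₂/n₁ = 0.9276, so θ_c = arcsin 0.9276 = 68.07°.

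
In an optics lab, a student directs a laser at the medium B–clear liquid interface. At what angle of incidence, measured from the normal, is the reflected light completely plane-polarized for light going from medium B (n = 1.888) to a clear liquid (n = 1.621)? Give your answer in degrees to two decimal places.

The reflected p-component vanishes when tan θ_B = n₂/n₁.
Brewster's condition: tan θ_B = n₂/n₁ = 1.621/1.888 = 0.8586.
So θ_B = arctan 0.8586 = 40.65°.

θ_B ≈ 40.65°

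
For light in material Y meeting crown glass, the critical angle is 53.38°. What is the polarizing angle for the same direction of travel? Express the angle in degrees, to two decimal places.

θ_B ≈ 38.75°

sin θ_c = n₂/n₁, so n₂/n₁ = sin 53.38° = 0.8026.
Brewster: tan θ_B = n₂/n₁ = 0.8026.
θ_B = arctan(0.8026) = 38.75°.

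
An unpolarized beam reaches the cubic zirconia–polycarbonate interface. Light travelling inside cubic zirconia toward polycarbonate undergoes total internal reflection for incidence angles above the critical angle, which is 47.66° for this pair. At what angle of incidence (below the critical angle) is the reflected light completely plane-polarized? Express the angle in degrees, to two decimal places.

n₂/n₁ = sin θ_c = sin 47.66° = 0.7392.
tan θ_B equals the same ratio, so θ_B = arctan(0.7392) = 36.47°.

θ_B ≈ 36.47°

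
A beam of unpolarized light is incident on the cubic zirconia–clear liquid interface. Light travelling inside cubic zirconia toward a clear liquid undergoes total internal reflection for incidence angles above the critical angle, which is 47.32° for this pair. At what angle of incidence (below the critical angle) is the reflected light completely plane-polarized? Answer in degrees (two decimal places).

sin θ_c = n₂/n₁, so n₂/n₁ = sin 47.32° = 0.7352.
Brewster: tan θ_B = n₂/n₁ = 0.7352.
θ_B = arctan(0.7352) = 36.32°.

θ_B ≈ 36.32°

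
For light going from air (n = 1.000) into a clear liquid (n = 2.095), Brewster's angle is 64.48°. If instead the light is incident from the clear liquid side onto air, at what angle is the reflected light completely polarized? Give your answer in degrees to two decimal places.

θ_B' ≈ 25.52°

The two Brewster angles are complementary: θ_B' = 90° − θ_B = 90° − 64.48° = 25.52°.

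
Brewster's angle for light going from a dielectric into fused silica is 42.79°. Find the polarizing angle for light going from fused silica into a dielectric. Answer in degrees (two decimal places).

The two Brewster angles are complementary: θ_B' = 90° − θ_B = 90° − 42.79° = 47.21°.

θ_B' ≈ 47.21°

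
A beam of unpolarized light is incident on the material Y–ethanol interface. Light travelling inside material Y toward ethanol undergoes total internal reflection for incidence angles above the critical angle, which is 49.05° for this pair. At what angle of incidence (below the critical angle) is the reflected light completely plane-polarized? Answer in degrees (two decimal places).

At the critical angle sin θ_c = n₂/n₁, giving n₂/n₁ = sin 49.05° = 0.7553.
Then tan θ_B = n₂/n₁ = 0.7553, so θ_B = arctan 0.7553 = 37.06°.

θ_B ≈ 37.06°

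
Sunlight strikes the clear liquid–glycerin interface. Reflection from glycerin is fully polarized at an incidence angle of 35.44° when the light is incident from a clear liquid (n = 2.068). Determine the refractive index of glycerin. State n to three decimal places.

n ≈ 1.472

At the polarizing angle, tan θ_B = n₂/n₁ with n₁ on the incident side (a clear liquid) and n₂ on the transmitted side (glycerin).
n₂ = n₁ tan θ_B = 2.068 × tan 35.44° = 1.472.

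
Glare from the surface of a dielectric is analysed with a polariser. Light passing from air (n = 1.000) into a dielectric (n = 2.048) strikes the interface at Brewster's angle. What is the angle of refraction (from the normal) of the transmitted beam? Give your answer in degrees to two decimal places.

θ_t ≈ 26.03°

First find Brewster's angle: tan θ_B = 2.048/1.000 = 2.0480, giving θ_B = 63.97°.
The refracted ray is perpendicular to the reflected ray, so θ_t = 90° − θ_B = 26.03°.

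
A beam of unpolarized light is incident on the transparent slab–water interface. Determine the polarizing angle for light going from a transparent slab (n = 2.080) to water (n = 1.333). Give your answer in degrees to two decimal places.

The reflected p-component vanishes when tan θ_B = n₂/n₁.
Brewster's condition: tan θ_B = n₂/n₁ = 1.333/2.080 = 0.6409.
θ_B = arctan(0.6409) = 32.65°.

θ_B ≈ 32.65°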